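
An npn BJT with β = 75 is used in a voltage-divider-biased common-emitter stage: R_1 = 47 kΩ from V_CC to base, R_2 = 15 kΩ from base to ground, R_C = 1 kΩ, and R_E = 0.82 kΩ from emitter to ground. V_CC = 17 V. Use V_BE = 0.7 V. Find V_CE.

Thevenize the base divider: V_Th = V_CC·R_2/(R_1+R_2) = 17×15/62 = 4.11 V, R_Th = R_1‖R_2 = 11.4 kΩ.
Base-emitter loop: V_Th = I_B·R_Th + V_BE + (β+1)I_B·R_E, so I_B = (4.11 − 0.7) / (11.4 + 76×0.82) = 0.0463 mA.
I_C = β·I_B = 75×0.0463 = 3.47 mA, and I_E = (β+1)I_B = 3.52 mA.
V_CE = V_CC − I_C·R_C − I_E·R_E = 17 − 3.47×1 − 3.52×0.82 = 10.6 V.
V_CE = 10.6 V > 0.2 V confirms active-region operation.

V_CE ≈ 11 V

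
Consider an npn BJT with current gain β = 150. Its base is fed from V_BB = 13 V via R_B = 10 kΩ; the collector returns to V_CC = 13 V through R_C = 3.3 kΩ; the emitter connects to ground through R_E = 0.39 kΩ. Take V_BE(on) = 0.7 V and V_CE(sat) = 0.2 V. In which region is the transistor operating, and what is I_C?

saturation; I_C ≈ 3.4 mA

Assume active: I_B = (13 − 0.7)/(10 + 151×0.39) = 0.179 mA, I_C = β·I_B = 26.8 mA.
Then V_CE = 13 − 26.8×3.3 − 27×0.39 = -85.9 V < 0.2 V — the active assumption fails.
Re-solve with V_CE = 0.2 V. KCL at the emitter: V_E/R_E = (V_BB−0.7−V_E)/R_B + (V_CC−0.2−V_E)/R_C, giving V_E = 1.72 V.
I_C = (V_CC − 0.2 − V_E)/R_C = (12.8 − 1.72)/3.3 = 3.36 mA.
Check: I_B = (12.3 − 1.72)/10 = 1.06 mA, and β·I_B = 159 mA > I_C, confirming saturation.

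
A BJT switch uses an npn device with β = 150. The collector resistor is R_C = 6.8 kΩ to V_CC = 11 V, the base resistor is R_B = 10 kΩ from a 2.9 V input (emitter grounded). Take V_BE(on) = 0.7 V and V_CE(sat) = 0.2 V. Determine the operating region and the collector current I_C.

Assume active: I_B = (2.9 − 0.7)/10 = 0.22 mA, giving I_C = β·I_B = 33 mA.
But then V_CE = 11 − 33×6.8 = -213 V < V_CE(sat) = 0.2 V — impossible in the active region.
So the transistor is saturated. With V_CE = 0.2 V, I_C = (V_CC − 0.2)/R_C = 10.8/6.8 = 1.59 mA.
Check: β·I_B = 33 mA > I_C = 1.59 mA, confirming saturation.

saturation; I_C ≈ 1.6 mA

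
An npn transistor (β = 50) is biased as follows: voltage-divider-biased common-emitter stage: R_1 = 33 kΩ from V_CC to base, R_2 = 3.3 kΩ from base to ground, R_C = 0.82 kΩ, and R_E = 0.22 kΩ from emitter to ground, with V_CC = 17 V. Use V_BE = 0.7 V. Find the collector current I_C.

I_C ≈ 3 mA

Thevenize the base divider: V_Th = V_CC·R_2/(R_1+R_2) = 17×3.3/36.3 = 1.55 V, R_Th = R_1‖R_2 = 3 kΩ.
Base-emitter loop: V_Th = I_B·R_Th + V_BE + (β+1)I_B·R_E, so I_B = (1.55 − 0.7) / (3 + 51×0.22) = 0.0595 mA.
I_C = β·I_B = 50×0.0595 = 2.97 mA, and I_E = (β+1)I_B = 3.03 mA.
V_CE = V_CC − I_C·R_C − I_E·R_E = 17 − 2.97×0.82 − 3.03×0.22 = 13.9 V.
V_CE = 13.9 V > 0.2 V confirms active-region operation.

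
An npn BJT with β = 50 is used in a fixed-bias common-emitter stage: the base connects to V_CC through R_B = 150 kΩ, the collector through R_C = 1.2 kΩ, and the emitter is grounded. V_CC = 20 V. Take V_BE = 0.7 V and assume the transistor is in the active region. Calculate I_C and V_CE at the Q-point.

Base loop: V_CC = I_B·R_B + V_BE, so I_B = (20 − 0.7)/150 kΩ = 0.129 mA.
In the active region I_C = β·I_B = 50 × 0.129 = 6.43 mA.
Collector loop: V_CE = V_CC − I_C·R_C = 20 − 6.43×1.2 = 12.3 V.
Since V_CE = 12.3 V > V_CE(sat) ≈ 0.2 V, the transistor is in the active region as assumed.

I_C ≈ 6.4 mA, V_CE ≈ 12 V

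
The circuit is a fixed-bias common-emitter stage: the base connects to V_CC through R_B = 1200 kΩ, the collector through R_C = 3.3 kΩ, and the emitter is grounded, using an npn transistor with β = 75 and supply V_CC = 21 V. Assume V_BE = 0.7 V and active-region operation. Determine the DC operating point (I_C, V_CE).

I_C ≈ 1.3 mA, V_CE ≈ 17 V

Base loop: V_CC = I_B·R_B + V_BE, so I_B = (21 − 0.7)/1200 kΩ = 0.0169 mA.
In the active region I_C = β·I_B = 75 × 0.0169 = 1.27 mA.
Collector loop: V_CE = V_CC − I_C·R_C = 21 − 1.27×3.3 = 16.8 V.
Since V_CE = 16.8 V > V_CE(sat) ≈ 0.2 V, the transistor is in the active region as assumed.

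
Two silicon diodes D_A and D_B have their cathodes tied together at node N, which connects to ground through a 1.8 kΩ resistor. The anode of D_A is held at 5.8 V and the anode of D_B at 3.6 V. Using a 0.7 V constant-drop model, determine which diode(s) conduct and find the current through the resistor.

Assume both conduct. Then node N would need to be at both 5.8−0.7 = 5.1 V and 3.6−0.7 = 2.9 V, which is impossible.
Assume only D_A conducts: V_N = 5.8 − 0.7 = 5.1 V, so I_R = 5.1/1.8 = 2.83 mA.
Check D_B: its anode-to-cathode voltage is 3.6 − 5.1 = -1.5 V < 0.7 V, so it is off. The assumption is consistent.

Only D_A conducts; I_R ≈ 2.8 mA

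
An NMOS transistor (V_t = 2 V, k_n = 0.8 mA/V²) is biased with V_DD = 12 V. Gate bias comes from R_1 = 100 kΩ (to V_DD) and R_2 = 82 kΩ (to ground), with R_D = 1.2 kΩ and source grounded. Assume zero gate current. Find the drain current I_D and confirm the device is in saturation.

I_D ≈ 4.6 mA

V_G = V_DD·R_2/(R_1+R_2) = 12×82/182 = 5.41 V. With the source grounded, V_GS = V_G = 5.41 V.
Assume saturation: I_D = (k_n/2)(V_GS − V_t)² = (0.8/2)×(5.41 − 2)² = 0.4×3.41² = 4.64 mA.
V_DS = V_DD − I_D·R_D = 12 − 4.64×1.2 = 6.43 V.
Saturation requires V_DS ≥ V_GS − V_t = 3.41 V; 6.43 ≥ 3.41 ✓.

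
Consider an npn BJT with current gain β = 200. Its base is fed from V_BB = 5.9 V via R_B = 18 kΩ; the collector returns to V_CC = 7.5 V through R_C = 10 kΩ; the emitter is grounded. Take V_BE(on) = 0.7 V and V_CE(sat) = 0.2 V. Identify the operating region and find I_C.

Assume active: I_B = (5.9 − 0.7)/18 = 0.289 mA, giving I_C = β·I_B = 57.8 mA.
But then V_CE = 7.5 − 57.8×10 = -570 V < V_CE(sat) = 0.2 V — impossible in the active region.
So the transistor is saturated. With V_CE = 0.2 V, I_C = (V_CC − 0.2)/R_C = 7.3/10 = 0.73 mA.
Check: β·I_B = 57.8 mA > I_C = 0.73 mA, confirming saturation.

saturation; I_C ≈ 0.73 mA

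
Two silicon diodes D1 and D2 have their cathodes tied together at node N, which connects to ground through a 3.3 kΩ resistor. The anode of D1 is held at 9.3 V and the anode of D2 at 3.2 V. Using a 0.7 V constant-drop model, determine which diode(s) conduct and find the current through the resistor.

Assume both conduct. Then node N would need to be at both 9.3−0.7 = 8.6 V and 3.2−0.7 = 2.5 V, which is impossible.
Assume only D1 conducts: V_N = 9.3 − 0.7 = 8.6 V, so I_R = 8.6/3.3 = 2.61 mA.
Check D2: its anode-to-cathode voltage is 3.2 − 8.6 = -5.4 V < 0.7 V, so it is off. The assumption is consistent.

Only D1 conducts; I_R ≈ 2.6 mA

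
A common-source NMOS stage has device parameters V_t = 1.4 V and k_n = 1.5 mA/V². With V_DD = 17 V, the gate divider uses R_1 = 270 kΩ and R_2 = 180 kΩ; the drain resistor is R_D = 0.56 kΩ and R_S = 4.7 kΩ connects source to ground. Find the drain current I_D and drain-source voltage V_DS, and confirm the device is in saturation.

V_G = V_DD·R_2/(R_1+R_2) = 17×180/450 = 6.8 V.
Assume saturation: I_D = (k_n/2)(V_GS − V_t)² with V_GS = V_G − I_D·R_S = 6.8 − 4.7·I_D.
Substituting gives 16.6·I_D² − 39.1·I_D + 21.9 = 0, with roots I_D = 0.914 or 1.44 mA.
The root I_D = 1.44 mA gives V_GS = 0.0123 V ≤ V_t, so take I_D = 0.914 mA.
Then V_GS = 2.5 V and V_DS = V_DD − I_D(R_D+R_S) = 17 − 0.914×5.26 = 12.2 V.
Saturation requires V_DS ≥ V_GS − V_t = 1.1 V; 12.2 ≥ 1.1 ✓.

I_D ≈ 0.91 mA, V_DS ≈ 12 V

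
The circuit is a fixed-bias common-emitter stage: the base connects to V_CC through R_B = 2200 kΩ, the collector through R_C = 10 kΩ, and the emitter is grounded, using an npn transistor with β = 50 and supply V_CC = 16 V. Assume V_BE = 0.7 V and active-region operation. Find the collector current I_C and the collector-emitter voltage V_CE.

I_C ≈ 0.35 mA, V_CE ≈ 13 V

Base loop: V_CC = I_B·R_B + V_BE, so I_B = (16 − 0.7)/2200 kΩ = 0.00695 mA.
In the active region I_C = β·I_B = 50 × 0.00695 = 0.348 mA.
Collector loop: V_CE = V_CC − I_C·R_C = 16 − 0.348×10 = 12.5 V.
Since V_CE = 12.5 V > V_CE(sat) ≈ 0.2 V, the transistor is in the active region as assumed.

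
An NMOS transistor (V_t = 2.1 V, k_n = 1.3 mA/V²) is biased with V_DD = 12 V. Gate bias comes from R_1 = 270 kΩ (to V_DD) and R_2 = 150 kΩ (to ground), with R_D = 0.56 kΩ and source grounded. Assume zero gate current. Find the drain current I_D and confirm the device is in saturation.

V_G = V_DD·R_2/(R_1+R_2) = 12×150/420 = 4.29 V. With the source grounded, V_GS = V_G = 4.29 V.
Assume saturation: I_D = (k_n/2)(V_GS − V_t)² = (1.3/2)×(4.29 − 2.1)² = 0.65×2.19² = 3.11 mA.
V_DS = V_DD − I_D·R_D = 12 − 3.11×0.56 = 10.3 V.
Saturation requires V_DS ≥ V_GS − V_t = 2.19 V; 10.3 ≥ 2.19 ✓.

I_D ≈ 3.1 mA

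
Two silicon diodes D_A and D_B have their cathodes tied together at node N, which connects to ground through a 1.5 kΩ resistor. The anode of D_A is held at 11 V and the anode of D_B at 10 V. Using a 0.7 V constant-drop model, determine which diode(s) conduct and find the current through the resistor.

Assume both conduct. Then node N would need to be at both 11−0.7 = 10.3 V and 10−0.7 = 9.3 V, which is impossible.
Assume only D_A conducts: V_N = 11 − 0.7 = 10.3 V, so I_R = 10.3/1.5 = 6.87 mA.
Check D_B: its anode-to-cathode voltage is 10 − 10.3 = -0.3 V < 0.7 V, so it is off. The assumption is consistent.

Only D_A conducts; I_R ≈ 6.9 mA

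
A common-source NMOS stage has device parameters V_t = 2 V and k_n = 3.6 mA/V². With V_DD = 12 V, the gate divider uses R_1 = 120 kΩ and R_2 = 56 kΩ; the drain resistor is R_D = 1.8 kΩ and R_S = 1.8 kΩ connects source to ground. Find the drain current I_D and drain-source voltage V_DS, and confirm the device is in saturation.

I_D ≈ 0.67 mA, V_DS ≈ 9.6 V

V_G = V_DD·R_2/(R_1+R_2) = 12×56/176 = 3.82 V.
Assume saturation: I_D = (k_n/2)(V_GS − V_t)² with V_GS = V_G − I_D·R_S = 3.82 − 1.8·I_D.
Substituting gives 5.83·I_D² − 12.8·I_D + 5.95 = 0, with roots I_D = 0.671 or 1.52 mA.
The root I_D = 1.52 mA gives V_GS = 1.08 V ≤ V_t, so take I_D = 0.671 mA.
Then V_GS = 2.61 V and V_DS = V_DD − I_D(R_D+R_S) = 12 − 0.671×3.6 = 9.58 V.
Saturation requires V_DS ≥ V_GS − V_t = 0.611 V; 9.58 ≥ 0.611 ✓.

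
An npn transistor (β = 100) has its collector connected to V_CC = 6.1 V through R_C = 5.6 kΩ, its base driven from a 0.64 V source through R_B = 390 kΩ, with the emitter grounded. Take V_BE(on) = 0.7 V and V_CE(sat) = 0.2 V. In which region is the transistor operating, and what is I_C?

cutoff; I_C ≈ 0

V_BB = 0.64 V ≤ V_BE(on) = 0.7 V, so the base-emitter junction is not forward biased.
The transistor is in cutoff: I_B = I_C = 0.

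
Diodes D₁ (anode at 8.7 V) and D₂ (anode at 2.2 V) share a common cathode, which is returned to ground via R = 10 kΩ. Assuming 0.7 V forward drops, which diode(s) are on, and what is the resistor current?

Only D₁ conducts; I_R ≈ 0.8 mA

Assume both conduct. Then node N would need to be at both 8.7−0.7 = 8 V and 2.2−0.7 = 1.5 V, which is impossible.
Assume only D₁ conducts: V_N = 8.7 − 0.7 = 8 V, so I_R = 8/10 = 0.8 mA.
Check D₂: its anode-to-cathode voltage is 2.2 − 8 = -5.8 V < 0.7 V, so it is off. The assumption is consistent.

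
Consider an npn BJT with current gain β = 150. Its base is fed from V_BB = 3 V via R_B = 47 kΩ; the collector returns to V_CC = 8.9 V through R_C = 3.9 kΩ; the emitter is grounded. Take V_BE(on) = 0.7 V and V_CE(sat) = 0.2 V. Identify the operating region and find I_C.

saturation; I_C ≈ 2.2 mA

Assume active: I_B = (3 − 0.7)/47 = 0.0489 mA, giving I_C = β·I_B = 7.34 mA.
But then V_CE = 8.9 − 7.34×3.9 = -19.7 V < V_CE(sat) = 0.2 V — impossible in the active region.
So the transistor is saturated. With V_CE = 0.2 V, I_C = (V_CC − 0.2)/R_C = 8.7/3.9 = 2.23 mA.
Check: β·I_B = 7.34 mA > I_C = 2.23 mA, confirming saturation.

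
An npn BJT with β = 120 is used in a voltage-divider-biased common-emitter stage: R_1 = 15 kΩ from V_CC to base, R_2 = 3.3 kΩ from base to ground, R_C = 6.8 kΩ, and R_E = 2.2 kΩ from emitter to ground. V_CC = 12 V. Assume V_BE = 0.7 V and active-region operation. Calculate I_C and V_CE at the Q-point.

Thevenize the base divider: V_Th = V_CC·R_2/(R_1+R_2) = 12×3.3/18.3 = 2.16 V, R_Th = R_1‖R_2 = 2.7 kΩ.
Base-emitter loop: V_Th = I_B·R_Th + V_BE + (β+1)I_B·R_E, so I_B = (2.16 − 0.7) / (2.7 + 121×2.2) = 0.00544 mA.
I_C = β·I_B = 120×0.00544 = 0.653 mA, and I_E = (β+1)I_B = 0.659 mA.
V_CE = V_CC − I_C·R_C − I_E·R_E = 12 − 0.653×6.8 − 0.659×2.2 = 6.11 V.
V_CE = 6.11 V > 0.2 V confirms active-region operation.

I_C ≈ 0.65 mA, V_CE ≈ 6.1 V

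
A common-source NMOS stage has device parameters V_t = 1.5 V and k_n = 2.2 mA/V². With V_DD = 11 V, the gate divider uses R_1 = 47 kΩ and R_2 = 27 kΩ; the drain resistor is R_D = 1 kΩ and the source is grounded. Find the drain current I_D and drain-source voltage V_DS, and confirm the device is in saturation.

I_D ≈ 6.9 mA, V_DS ≈ 4.1 V

V_G = V_DD·R_2/(R_1+R_2) = 11×27/74 = 4.01 V. With the source grounded, V_GS = V_G = 4.01 V.
Assume saturation: I_D = (k_n/2)(V_GS − V_t)² = (2.2/2)×(4.01 − 1.5)² = 1.1×2.51² = 6.95 mA.
V_DS = V_DD − I_D·R_D = 11 − 6.95×1 = 4.05 V.
Saturation requires V_DS ≥ V_GS − V_t = 2.51 V; 4.05 ≥ 2.51 ✓.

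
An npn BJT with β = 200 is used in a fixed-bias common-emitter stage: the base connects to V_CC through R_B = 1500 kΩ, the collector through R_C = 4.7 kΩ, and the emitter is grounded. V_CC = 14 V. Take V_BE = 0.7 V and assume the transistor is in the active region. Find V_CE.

Base loop: V_CC = I_B·R_B + V_BE, so I_B = (14 − 0.7)/1500 kΩ = 0.00887 mA.
In the active region I_C = β·I_B = 200 × 0.00887 = 1.77 mA.
Collector loop: V_CE = V_CC − I_C·R_C = 14 − 1.77×4.7 = 5.67 V.
Since V_CE = 5.67 V > V_CE(sat) ≈ 0.2 V, the transistor is in the active region as assumed.

V_CE ≈ 5.7 V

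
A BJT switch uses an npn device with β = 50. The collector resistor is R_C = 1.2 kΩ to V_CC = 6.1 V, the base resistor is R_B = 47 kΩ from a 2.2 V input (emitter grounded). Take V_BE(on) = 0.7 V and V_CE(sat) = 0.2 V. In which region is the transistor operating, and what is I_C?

active; I_C ≈ 1.6 mA

Assume active. Base-emitter loop: I_B = (V_BB − V_BE)/R_B = (2.2 − 0.7)/47 = 0.0319 mA.
I_C = β·I_B = 50×0.0319 = 1.6 mA.
V_CE = V_CC − I_C·R_C = 6.1 − 1.6×1.2 = 4.19 V > V_CE(sat), so the active-region assumption holds.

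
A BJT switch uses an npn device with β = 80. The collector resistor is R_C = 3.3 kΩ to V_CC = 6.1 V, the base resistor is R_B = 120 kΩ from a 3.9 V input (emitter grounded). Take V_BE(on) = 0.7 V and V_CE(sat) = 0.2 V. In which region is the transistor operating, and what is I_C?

Assume active: I_B = (3.9 − 0.7)/120 = 0.0267 mA, giving I_C = β·I_B = 2.13 mA.
But then V_CE = 6.1 − 2.13×3.3 = -0.94 V < V_CE(sat) = 0.2 V — impossible in the active region.
So the transistor is saturated. With V_CE = 0.2 V, I_C = (V_CC − 0.2)/R_C = 5.9/3.3 = 1.79 mA.
Check: β·I_B = 2.13 mA > I_C = 1.79 mA, confirming saturation.

saturation; I_C ≈ 1.8 mA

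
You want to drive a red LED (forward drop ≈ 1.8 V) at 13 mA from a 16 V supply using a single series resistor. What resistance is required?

The resistor drops V_S − V_D = 16 − 1.8 = 14.2 V at 13 mA.
R = 14.2 V / 13 mA = 1.09 kΩ.

R ≈ 1.1 kΩ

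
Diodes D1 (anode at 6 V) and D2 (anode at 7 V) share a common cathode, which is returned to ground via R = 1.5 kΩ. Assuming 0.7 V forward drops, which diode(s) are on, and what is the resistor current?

Assume both conduct. Then node N would need to be at both 6−0.7 = 5.3 V and 7−0.7 = 6.3 V, which is impossible.
Assume only D2 conducts: V_N = 7 − 0.7 = 6.3 V, so I_R = 6.3/1.5 = 4.2 mA.
Check D1: its anode-to-cathode voltage is 6 − 6.3 = -0.3 V < 0.7 V, so it is off. The assumption is consistent.

Only D2 conducts; I_R ≈ 4.2 mA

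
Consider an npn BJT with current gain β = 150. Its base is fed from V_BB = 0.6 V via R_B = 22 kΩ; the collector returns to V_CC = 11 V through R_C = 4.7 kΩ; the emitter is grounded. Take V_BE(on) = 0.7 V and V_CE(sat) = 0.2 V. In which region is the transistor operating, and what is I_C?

V_BB = 0.6 V ≤ V_BE(on) = 0.7 V, so the base-emitter junction is not forward biased.
The transistor is in cutoff: I_B = I_C = 0.

cutoff; I_C ≈ 0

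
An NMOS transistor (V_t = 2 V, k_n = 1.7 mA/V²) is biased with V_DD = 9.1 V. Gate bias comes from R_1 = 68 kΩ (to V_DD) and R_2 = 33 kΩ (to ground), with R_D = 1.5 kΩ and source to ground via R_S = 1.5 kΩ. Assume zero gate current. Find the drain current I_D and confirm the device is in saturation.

I_D ≈ 0.27 mA

V_G = V_DD·R_2/(R_1+R_2) = 9.1×33/101 = 2.97 V.
Assume saturation: I_D = (k_n/2)(V_GS − V_t)² with V_GS = V_G − I_D·R_S = 2.97 − 1.5·I_D.
Substituting gives 1.91·I_D² − 3.48·I_D + 0.805 = 0, with roots I_D = 0.272 or 1.55 mA.
The root I_D = 1.55 mA gives V_GS = 0.65 V ≤ V_t, so take I_D = 0.272 mA.
Then V_GS = 2.57 V and V_DS = V_DD − I_D(R_D+R_S) = 9.1 − 0.272×3 = 8.28 V.
Saturation requires V_DS ≥ V_GS − V_t = 0.566 V; 8.28 ≥ 0.566 ✓.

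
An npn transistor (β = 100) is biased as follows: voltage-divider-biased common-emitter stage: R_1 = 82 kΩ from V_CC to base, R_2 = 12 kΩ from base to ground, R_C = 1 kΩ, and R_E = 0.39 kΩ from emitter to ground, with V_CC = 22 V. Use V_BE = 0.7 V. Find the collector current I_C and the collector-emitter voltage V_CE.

I_C ≈ 4.2 mA, V_CE ≈ 16 V

Thevenize the base divider: V_Th = V_CC·R_2/(R_1+R_2) = 22×12/94 = 2.81 V, R_Th = R_1‖R_2 = 10.5 kΩ.
Base-emitter loop: V_Th = I_B·R_Th + V_BE + (β+1)I_B·R_E, so I_B = (2.81 − 0.7) / (10.5 + 101×0.39) = 0.0423 mA.
I_C = β·I_B = 100×0.0423 = 4.23 mA, and I_E = (β+1)I_B = 4.27 mA.
V_CE = V_CC − I_C·R_C − I_E·R_E = 22 − 4.23×1 − 4.27×0.39 = 16.1 V.
V_CE = 16.1 V > 0.2 V confirms active-region operation.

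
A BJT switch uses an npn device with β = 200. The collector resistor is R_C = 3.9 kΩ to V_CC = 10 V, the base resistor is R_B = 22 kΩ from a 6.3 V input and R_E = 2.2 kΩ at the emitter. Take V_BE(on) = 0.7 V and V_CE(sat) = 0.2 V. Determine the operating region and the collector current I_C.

saturation; I_C ≈ 1.6 mA

Assume active: I_B = (6.3 − 0.7)/(22 + 201×2.2) = 0.0121 mA, I_C = β·I_B = 2.41 mA.
Then V_CE = 10 − 2.41×3.9 − 2.42×2.2 = -4.74 V < 0.2 V — the active assumption fails.
Re-solve with V_CE = 0.2 V. KCL at the emitter: V_E/R_E = (V_BB−0.7−V_E)/R_B + (V_CC−0.2−V_E)/R_C, giving V_E = 3.66 V.
I_C = (V_CC − 0.2 − V_E)/R_C = (9.8 − 3.66)/3.9 = 1.57 mA.
Check: I_B = (5.6 − 3.66)/22 = 0.0882 mA, and β·I_B = 17.6 mA > I_C, confirming saturation.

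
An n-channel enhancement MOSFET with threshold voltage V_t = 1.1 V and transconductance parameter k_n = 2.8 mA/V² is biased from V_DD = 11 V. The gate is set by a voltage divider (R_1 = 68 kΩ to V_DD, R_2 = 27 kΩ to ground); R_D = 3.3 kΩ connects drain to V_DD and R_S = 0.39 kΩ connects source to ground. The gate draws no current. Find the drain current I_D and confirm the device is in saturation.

I_D ≈ 2.1 mA

V_G = V_DD·R_2/(R_1+R_2) = 11×27/95 = 3.13 V.
Assume saturation: I_D = (k_n/2)(V_GS − V_t)² with V_GS = V_G − I_D·R_S = 3.13 − 0.39·I_D.
Substituting gives 0.213·I_D² − 3.21·I_D + 5.75 = 0, with roots I_D = 2.07 or 13 mA.
The root I_D = 13 mA gives V_GS = -1.95 V ≤ V_t, so take I_D = 2.07 mA.
Then V_GS = 2.32 V and V_DS = V_DD − I_D(R_D+R_S) = 11 − 2.07×3.69 = 3.35 V.
Saturation requires V_DS ≥ V_GS − V_t = 1.22 V; 3.35 ≥ 1.22 ✓.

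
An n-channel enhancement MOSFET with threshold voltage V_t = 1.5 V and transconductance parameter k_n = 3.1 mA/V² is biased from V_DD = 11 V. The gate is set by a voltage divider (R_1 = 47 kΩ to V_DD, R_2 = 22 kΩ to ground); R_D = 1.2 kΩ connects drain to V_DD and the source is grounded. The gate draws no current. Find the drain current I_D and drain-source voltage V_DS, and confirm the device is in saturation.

V_G = V_DD·R_2/(R_1+R_2) = 11×22/69 = 3.51 V. With the source grounded, V_GS = V_G = 3.51 V.
Assume saturation: I_D = (k_n/2)(V_GS − V_t)² = (3.1/2)×(3.51 − 1.5)² = 1.55×2.01² = 6.25 mA.
V_DS = V_DD − I_D·R_D = 11 − 6.25×1.2 = 3.51 V.
Saturation requires V_DS ≥ V_GS − V_t = 2.01 V; 3.51 ≥ 2.01 ✓.

I_D ≈ 6.2 mA, V_DS ≈ 3.5 V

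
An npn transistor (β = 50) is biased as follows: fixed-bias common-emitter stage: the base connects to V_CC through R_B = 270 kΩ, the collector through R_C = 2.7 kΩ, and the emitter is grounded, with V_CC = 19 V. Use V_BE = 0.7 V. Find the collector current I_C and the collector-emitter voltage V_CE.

I_C ≈ 3.4 mA, V_CE ≈ 9.8 V

Base loop: V_CC = I_B·R_B + V_BE, so I_B = (19 − 0.7)/270 kΩ = 0.0678 mA.
In the active region I_C = β·I_B = 50 × 0.0678 = 3.39 mA.
Collector loop: V_CE = V_CC − I_C·R_C = 19 − 3.39×2.7 = 9.85 V.
Since V_CE = 9.85 V > V_CE(sat) ≈ 0.2 V, the transistor is in the active region as assumed.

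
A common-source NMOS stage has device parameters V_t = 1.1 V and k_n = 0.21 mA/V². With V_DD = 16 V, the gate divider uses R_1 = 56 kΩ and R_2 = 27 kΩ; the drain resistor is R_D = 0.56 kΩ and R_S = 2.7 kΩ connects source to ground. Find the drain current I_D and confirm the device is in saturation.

V_G = V_DD·R_2/(R_1+R_2) = 16×27/83 = 5.2 V.
Assume saturation: I_D = (k_n/2)(V_GS − V_t)² with V_GS = V_G − I_D·R_S = 5.2 − 2.7·I_D.
Substituting gives 0.765·I_D² − 3.33·I_D + 1.77 = 0, with roots I_D = 0.62 or 3.73 mA.
The root I_D = 3.73 mA gives V_GS = -4.86 V ≤ V_t, so take I_D = 0.62 mA.
Then V_GS = 3.53 V and V_DS = V_DD − I_D(R_D+R_S) = 16 − 0.62×3.26 = 14 V.
Saturation requires V_DS ≥ V_GS − V_t = 2.43 V; 14 ≥ 2.43 ✓.

I_D ≈ 0.62 mA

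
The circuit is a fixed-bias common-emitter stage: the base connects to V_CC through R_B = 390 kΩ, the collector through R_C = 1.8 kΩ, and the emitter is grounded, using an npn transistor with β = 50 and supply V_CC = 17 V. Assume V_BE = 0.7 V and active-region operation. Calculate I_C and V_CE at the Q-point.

Base loop: V_CC = I_B·R_B + V_BE, so I_B = (17 − 0.7)/390 kΩ = 0.0418 mA.
In the active region I_C = β·I_B = 50 × 0.0418 = 2.09 mA.
Collector loop: V_CE = V_CC − I_C·R_C = 17 − 2.09×1.8 = 13.2 V.
Since V_CE = 13.2 V > V_CE(sat) ≈ 0.2 V, the transistor is in the active region as assumed.

I_C ≈ 2.1 mA, V_CE ≈ 13 V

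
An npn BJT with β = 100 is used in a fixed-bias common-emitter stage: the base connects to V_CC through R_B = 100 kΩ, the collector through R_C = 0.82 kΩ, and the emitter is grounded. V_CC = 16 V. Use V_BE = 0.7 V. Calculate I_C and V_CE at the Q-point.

Base loop: V_CC = I_B·R_B + V_BE, so I_B = (16 − 0.7)/100 kΩ = 0.153 mA.
In the active region I_C = β·I_B = 100 × 0.153 = 15.3 mA.
Collector loop: V_CE = V_CC − I_C·R_C = 16 − 15.3×0.82 = 3.45 V.
Since V_CE = 3.45 V > V_CE(sat) ≈ 0.2 V, the transistor is in the active region as assumed.

I_C ≈ 15 mA, V_CE ≈ 3.5 V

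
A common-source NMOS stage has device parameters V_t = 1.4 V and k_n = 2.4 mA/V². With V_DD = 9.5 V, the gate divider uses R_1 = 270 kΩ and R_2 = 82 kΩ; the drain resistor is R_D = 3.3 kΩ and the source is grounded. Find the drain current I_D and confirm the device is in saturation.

I_D ≈ 0.79 mA

V_G = V_DD·R_2/(R_1+R_2) = 9.5×82/352 = 2.21 V. With the source grounded, V_GS = V_G = 2.21 V.
Assume saturation: I_D = (k_n/2)(V_GS − V_t)² = (2.4/2)×(2.21 − 1.4)² = 1.2×0.813² = 0.793 mA.
V_DS = V_DD − I_D·R_D = 9.5 − 0.793×3.3 = 6.88 V.
Saturation requires V_DS ≥ V_GS − V_t = 0.813 V; 6.88 ≥ 0.813 ✓.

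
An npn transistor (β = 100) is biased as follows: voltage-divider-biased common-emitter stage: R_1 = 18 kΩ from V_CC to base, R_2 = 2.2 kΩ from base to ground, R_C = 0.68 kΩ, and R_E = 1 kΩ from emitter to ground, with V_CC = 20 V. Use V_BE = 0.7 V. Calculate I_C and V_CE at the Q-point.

I_C ≈ 1.4 mA, V_CE ≈ 18 V

Thevenize the base divider: V_Th = V_CC·R_2/(R_1+R_2) = 20×2.2/20.2 = 2.18 V, R_Th = R_1‖R_2 = 1.96 kΩ.
Base-emitter loop: V_Th = I_B·R_Th + V_BE + (β+1)I_B·R_E, so I_B = (2.18 − 0.7) / (1.96 + 101×1) = 0.0144 mA.
I_C = β·I_B = 100×0.0144 = 1.44 mA, and I_E = (β+1)I_B = 1.45 mA.
V_CE = V_CC − I_C·R_C − I_E·R_E = 20 − 1.44×0.68 − 1.45×1 = 17.6 V.
V_CE = 17.6 V > 0.2 V confirms active-region operation.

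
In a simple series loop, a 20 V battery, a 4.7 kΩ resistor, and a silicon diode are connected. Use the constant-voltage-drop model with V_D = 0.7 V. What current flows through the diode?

KVL around the loop: 20 = V_D + I·R = 0.7 + I × 4.7 kΩ.
So I = (20 − 0.7) / 4.7 kΩ = 19.3 / 4.7 = 4.11 mA.

I ≈ 4.1 mA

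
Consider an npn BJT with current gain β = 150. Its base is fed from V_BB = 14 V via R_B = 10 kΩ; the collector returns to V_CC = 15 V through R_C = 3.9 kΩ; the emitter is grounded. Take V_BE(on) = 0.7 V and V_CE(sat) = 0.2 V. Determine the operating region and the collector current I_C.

Assume active: I_B = (14 − 0.7)/10 = 1.33 mA, giving I_C = β·I_B = 200 mA.
But then V_CE = 15 − 200×3.9 = -763 V < V_CE(sat) = 0.2 V — impossible in the active region.
So the transistor is saturated. With V_CE = 0.2 V, I_C = (V_CC − 0.2)/R_C = 14.8/3.9 = 3.79 mA.
Check: β·I_B = 200 mA > I_C = 3.79 mA, confirming saturation.

saturation; I_C ≈ 3.8 mA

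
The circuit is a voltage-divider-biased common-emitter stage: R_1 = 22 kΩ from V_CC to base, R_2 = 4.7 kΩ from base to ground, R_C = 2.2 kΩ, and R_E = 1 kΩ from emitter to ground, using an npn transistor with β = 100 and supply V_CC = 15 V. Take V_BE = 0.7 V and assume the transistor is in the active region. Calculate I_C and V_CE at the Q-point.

I_C ≈ 1.9 mA, V_CE ≈ 9.1 V

Thevenize the base divider: V_Th = V_CC·R_2/(R_1+R_2) = 15×4.7/26.7 = 2.64 V, R_Th = R_1‖R_2 = 3.87 kΩ.
Base-emitter loop: V_Th = I_B·R_Th + V_BE + (β+1)I_B·R_E, so I_B = (2.64 − 0.7) / (3.87 + 101×1) = 0.0185 mA.
I_C = β·I_B = 100×0.0185 = 1.85 mA, and I_E = (β+1)I_B = 1.87 mA.
V_CE = V_CC − I_C·R_C − I_E·R_E = 15 − 1.85×2.2 − 1.87×1 = 9.06 V.
V_CE = 9.06 V > 0.2 V confirms active-region operation.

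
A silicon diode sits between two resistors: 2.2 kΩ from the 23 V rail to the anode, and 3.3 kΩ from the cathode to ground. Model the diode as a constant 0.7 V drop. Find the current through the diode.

I ≈ 4.1 mA

The two resistors are in series with the diode, so KVL gives 23 = I·2.2 + 0.7 + I·3.3.
I = (23 − 0.7) / (2.2 + 3.3) kΩ = 22.3 / 5.5 = 4.05 mA.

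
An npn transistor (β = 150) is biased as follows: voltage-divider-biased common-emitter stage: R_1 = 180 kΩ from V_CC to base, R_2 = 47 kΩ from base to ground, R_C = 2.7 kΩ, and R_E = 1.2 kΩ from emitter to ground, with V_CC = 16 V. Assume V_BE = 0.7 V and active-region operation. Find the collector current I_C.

I_C ≈ 1.8 mA

Thevenize the base divider: V_Th = V_CC·R_2/(R_1+R_2) = 16×47/227 = 3.31 V, R_Th = R_1‖R_2 = 37.3 kΩ.
Base-emitter loop: V_Th = I_B·R_Th + V_BE + (β+1)I_B·R_E, so I_B = (3.31 − 0.7) / (37.3 + 151×1.2) = 0.012 mA.
I_C = β·I_B = 150×0.012 = 1.79 mA, and I_E = (β+1)I_B = 1.81 mA.
V_CE = V_CC − I_C·R_C − I_E·R_E = 16 − 1.79×2.7 − 1.81×1.2 = 8.99 V.
V_CE = 8.99 V > 0.2 V confirms active-region operation.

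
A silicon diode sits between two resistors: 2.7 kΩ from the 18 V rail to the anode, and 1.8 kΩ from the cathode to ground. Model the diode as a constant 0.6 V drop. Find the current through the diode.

I ≈ 3.9 mA

The two resistors are in series with the diode, so KVL gives 18 = I·2.7 + 0.6 + I·1.8.
I = (18 − 0.6) / (2.7 + 1.8) kΩ = 17.4 / 4.5 = 3.87 mA.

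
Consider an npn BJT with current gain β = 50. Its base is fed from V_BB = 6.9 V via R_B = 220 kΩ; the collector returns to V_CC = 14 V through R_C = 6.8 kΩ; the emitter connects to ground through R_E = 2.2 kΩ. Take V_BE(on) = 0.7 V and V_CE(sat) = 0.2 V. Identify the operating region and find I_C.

Assume active. Base-emitter loop: I_B = (V_BB − V_BE)/(R_B + (β+1)R_E) = (6.9 − 0.7)/(220 + 51×2.2) = 0.0187 mA.
I_C = β·I_B = 50×0.0187 = 0.933 mA.
V_CE = V_CC − I_C·R_C − I_E·R_E = 14 − 0.933×6.8 − 0.952×2.2 = 5.56 V > V_CE(sat), so the active-region assumption holds.

active; I_C ≈ 0.93 mA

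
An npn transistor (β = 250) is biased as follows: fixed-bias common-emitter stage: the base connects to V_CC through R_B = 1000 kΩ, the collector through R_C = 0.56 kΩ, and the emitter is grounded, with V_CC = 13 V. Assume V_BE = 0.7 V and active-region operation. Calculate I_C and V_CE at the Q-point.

I_C ≈ 3.1 mA, V_CE ≈ 11 V

Base loop: V_CC = I_B·R_B + V_BE, so I_B = (13 − 0.7)/1000 kΩ = 0.0123 mA.
In the active region I_C = β·I_B = 250 × 0.0123 = 3.08 mA.
Collector loop: V_CE = V_CC − I_C·R_C = 13 − 3.08×0.56 = 11.3 V.
Since V_CE = 11.3 V > V_CE(sat) ≈ 0.2 V, the transistor is in the active region as assumed.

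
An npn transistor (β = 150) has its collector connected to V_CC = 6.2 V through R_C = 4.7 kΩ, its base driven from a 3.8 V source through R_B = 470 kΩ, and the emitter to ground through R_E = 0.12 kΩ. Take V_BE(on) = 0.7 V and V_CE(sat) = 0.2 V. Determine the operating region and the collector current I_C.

Assume active. Base-emitter loop: I_B = (V_BB − V_BE)/(R_B + (β+1)R_E) = (3.8 − 0.7)/(470 + 151×0.12) = 0.00635 mA.
I_C = β·I_B = 150×0.00635 = 0.953 mA.
V_CE = V_CC − I_C·R_C − I_E·R_E = 6.2 − 0.953×4.7 − 0.959×0.12 = 1.61 V > V_CE(sat), so the active-region assumption holds.

active; I_C ≈ 0.95 mA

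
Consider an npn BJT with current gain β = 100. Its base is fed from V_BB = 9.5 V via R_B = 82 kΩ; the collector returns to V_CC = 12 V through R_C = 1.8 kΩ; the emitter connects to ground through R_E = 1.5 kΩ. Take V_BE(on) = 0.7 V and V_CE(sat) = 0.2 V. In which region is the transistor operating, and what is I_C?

Assume active: I_B = (9.5 − 0.7)/(82 + 101×1.5) = 0.0377 mA, I_C = β·I_B = 3.77 mA.
Then V_CE = 12 − 3.77×1.8 − 3.81×1.5 = -0.493 V < 0.2 V — the active assumption fails.
Re-solve with V_CE = 0.2 V. KCL at the emitter: V_E/R_E = (V_BB−0.7−V_E)/R_B + (V_CC−0.2−V_E)/R_C, giving V_E = 5.4 V.
I_C = (V_CC − 0.2 − V_E)/R_C = (11.8 − 5.4)/1.8 = 3.56 mA.
Check: I_B = (8.8 − 5.4)/82 = 0.0415 mA, and β·I_B = 4.15 mA > I_C, confirming saturation.

saturation; I_C ≈ 3.6 mA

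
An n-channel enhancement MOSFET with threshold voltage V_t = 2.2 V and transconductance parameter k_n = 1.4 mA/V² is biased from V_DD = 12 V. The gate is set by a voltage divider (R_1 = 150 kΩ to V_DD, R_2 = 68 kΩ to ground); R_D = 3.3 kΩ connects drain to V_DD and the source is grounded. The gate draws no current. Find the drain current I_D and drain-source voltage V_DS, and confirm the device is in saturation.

V_G = V_DD·R_2/(R_1+R_2) = 12×68/218 = 3.74 V. With the source grounded, V_GS = V_G = 3.74 V.
Assume saturation: I_D = (k_n/2)(V_GS − V_t)² = (1.4/2)×(3.74 − 2.2)² = 0.7×1.54² = 1.67 mA.
V_DS = V_DD − I_D·R_D = 12 − 1.67×3.3 = 6.5 V.
Saturation requires V_DS ≥ V_GS − V_t = 1.54 V; 6.5 ≥ 1.54 ✓.

I_D ≈ 1.7 mA, V_DS ≈ 6.5 V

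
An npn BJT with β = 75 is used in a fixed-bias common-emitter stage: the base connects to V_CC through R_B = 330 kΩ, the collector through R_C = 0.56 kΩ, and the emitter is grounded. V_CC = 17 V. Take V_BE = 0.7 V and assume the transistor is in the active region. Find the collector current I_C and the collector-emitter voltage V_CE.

I_C ≈ 3.7 mA, V_CE ≈ 15 V

Base loop: V_CC = I_B·R_B + V_BE, so I_B = (17 − 0.7)/330 kΩ = 0.0494 mA.
In the active region I_C = β·I_B = 75 × 0.0494 = 3.7 mA.
Collector loop: V_CE = V_CC − I_C·R_C = 17 − 3.7×0.56 = 14.9 V.
Since V_CE = 14.9 V > V_CE(sat) ≈ 0.2 V, the transistor is in the active region as assumed.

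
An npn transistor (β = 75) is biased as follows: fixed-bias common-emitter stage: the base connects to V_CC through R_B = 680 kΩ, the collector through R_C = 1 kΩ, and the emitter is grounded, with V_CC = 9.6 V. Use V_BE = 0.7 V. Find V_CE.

V_CE ≈ 8.6 V

Base loop: V_CC = I_B·R_B + V_BE, so I_B = (9.6 − 0.7)/680 kΩ = 0.0131 mA.
In the active region I_C = β·I_B = 75 × 0.0131 = 0.982 mA.
Collector loop: V_CE = V_CC − I_C·R_C = 9.6 − 0.982×1 = 8.62 V.
Since V_CE = 8.62 V > V_CE(sat) ≈ 0.2 V, the transistor is in the active region as assumed.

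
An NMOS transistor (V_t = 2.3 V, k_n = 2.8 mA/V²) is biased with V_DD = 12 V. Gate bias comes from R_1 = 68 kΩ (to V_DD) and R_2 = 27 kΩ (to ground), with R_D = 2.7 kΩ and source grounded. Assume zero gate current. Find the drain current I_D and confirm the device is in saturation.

V_G = V_DD·R_2/(R_1+R_2) = 12×27/95 = 3.41 V. With the source grounded, V_GS = V_G = 3.41 V.
Assume saturation: I_D = (k_n/2)(V_GS − V_t)² = (2.8/2)×(3.41 − 2.3)² = 1.4×1.11² = 1.73 mA.
V_DS = V_DD − I_D·R_D = 12 − 1.73×2.7 = 7.34 V.
Saturation requires V_DS ≥ V_GS − V_t = 1.11 V; 7.34 ≥ 1.11 ✓.

I_D ≈ 1.7 mA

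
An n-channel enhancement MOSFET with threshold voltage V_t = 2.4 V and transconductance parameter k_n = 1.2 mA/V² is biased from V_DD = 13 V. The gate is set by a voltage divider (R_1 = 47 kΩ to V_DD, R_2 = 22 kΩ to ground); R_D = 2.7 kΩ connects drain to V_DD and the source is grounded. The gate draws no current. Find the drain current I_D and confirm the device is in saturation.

V_G = V_DD·R_2/(R_1+R_2) = 13×22/69 = 4.14 V. With the source grounded, V_GS = V_G = 4.14 V.
Assume saturation: I_D = (k_n/2)(V_GS − V_t)² = (1.2/2)×(4.14 − 2.4)² = 0.6×1.74² = 1.83 mA.
V_DS = V_DD − I_D·R_D = 13 − 1.83×2.7 = 8.07 V.
Saturation requires V_DS ≥ V_GS − V_t = 1.74 V; 8.07 ≥ 1.74 ✓.

I_D ≈ 1.8 mA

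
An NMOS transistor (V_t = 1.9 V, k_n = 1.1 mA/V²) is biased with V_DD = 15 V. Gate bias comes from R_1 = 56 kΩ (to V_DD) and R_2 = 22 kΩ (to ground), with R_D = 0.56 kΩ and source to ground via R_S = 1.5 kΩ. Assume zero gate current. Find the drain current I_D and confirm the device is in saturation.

V_G = V_DD·R_2/(R_1+R_2) = 15×22/78 = 4.23 V.
Assume saturation: I_D = (k_n/2)(V_GS − V_t)² with V_GS = V_G − I_D·R_S = 4.23 − 1.5·I_D.
Substituting gives 1.24·I_D² − 4.85·I_D + 2.99 = 0, with roots I_D = 0.767 or 3.15 mA.
The root I_D = 3.15 mA gives V_GS = -0.493 V ≤ V_t, so take I_D = 0.767 mA.
Then V_GS = 3.08 V and V_DS = V_DD − I_D(R_D+R_S) = 15 − 0.767×2.06 = 13.4 V.
Saturation requires V_DS ≥ V_GS − V_t = 1.18 V; 13.4 ≥ 1.18 ✓.

I_D ≈ 0.77 mA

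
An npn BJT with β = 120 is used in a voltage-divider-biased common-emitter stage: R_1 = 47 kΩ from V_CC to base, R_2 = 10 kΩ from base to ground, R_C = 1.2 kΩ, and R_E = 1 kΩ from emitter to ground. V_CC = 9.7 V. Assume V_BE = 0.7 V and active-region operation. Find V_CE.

Thevenize the base divider: V_Th = V_CC·R_2/(R_1+R_2) = 9.7×10/57 = 1.7 V, R_Th = R_1‖R_2 = 8.25 kΩ.
Base-emitter loop: V_Th = I_B·R_Th + V_BE + (β+1)I_B·R_E, so I_B = (1.7 − 0.7) / (8.25 + 121×1) = 0.00775 mA.
I_C = β·I_B = 120×0.00775 = 0.93 mA, and I_E = (β+1)I_B = 0.938 mA.
V_CE = V_CC − I_C·R_C − I_E·R_E = 9.7 − 0.93×1.2 − 0.938×1 = 7.65 V.
V_CE = 7.65 V > 0.2 V confirms active-region operation.

V_CE ≈ 7.6 V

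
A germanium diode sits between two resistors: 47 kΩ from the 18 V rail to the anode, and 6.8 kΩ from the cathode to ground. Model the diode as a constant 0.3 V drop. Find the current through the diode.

I ≈ 0.33 mA

The two resistors are in series with the diode, so KVL gives 18 = I·47 + 0.3 + I·6.8.
I = (18 − 0.3) / (47 + 6.8) kΩ = 17.7 / 53.8 = 0.329 mA.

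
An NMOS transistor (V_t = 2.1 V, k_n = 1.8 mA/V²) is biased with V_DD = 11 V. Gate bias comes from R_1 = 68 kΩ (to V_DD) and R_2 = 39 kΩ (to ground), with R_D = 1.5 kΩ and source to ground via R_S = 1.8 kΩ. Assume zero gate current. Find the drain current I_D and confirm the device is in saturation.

V_G = V_DD·R_2/(R_1+R_2) = 11×39/107 = 4.01 V.
Assume saturation: I_D = (k_n/2)(V_GS − V_t)² with V_GS = V_G − I_D·R_S = 4.01 − 1.8·I_D.
Substituting gives 2.92·I_D² − 7.19·I_D + 3.28 = 0, with roots I_D = 0.605 or 1.86 mA.
The root I_D = 1.86 mA gives V_GS = 0.663 V ≤ V_t, so take I_D = 0.605 mA.
Then V_GS = 2.92 V and V_DS = V_DD − I_D(R_D+R_S) = 11 − 0.605×3.3 = 9 V.
Saturation requires V_DS ≥ V_GS − V_t = 0.82 V; 9 ≥ 0.82 ✓.

I_D ≈ 0.61 mA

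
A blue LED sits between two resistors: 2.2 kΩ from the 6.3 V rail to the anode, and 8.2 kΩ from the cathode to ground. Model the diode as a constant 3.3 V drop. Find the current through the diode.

The two resistors are in series with the diode, so KVL gives 6.3 = I·2.2 + 3.3 + I·8.2.
I = (6.3 − 3.3) / (2.2 + 8.2) kΩ = 3 / 10.4 = 0.288 mA.

I ≈ 0.29 mA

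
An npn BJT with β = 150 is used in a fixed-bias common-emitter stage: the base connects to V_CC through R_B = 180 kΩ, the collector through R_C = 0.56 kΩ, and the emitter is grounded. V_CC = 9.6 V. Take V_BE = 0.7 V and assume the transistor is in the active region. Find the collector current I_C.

Base loop: V_CC = I_B·R_B + V_BE, so I_B = (9.6 − 0.7)/180 kΩ = 0.0494 mA.
In the active region I_C = β·I_B = 150 × 0.0494 = 7.42 mA.
Collector loop: V_CE = V_CC − I_C·R_C = 9.6 − 7.42×0.56 = 5.45 V.
Since V_CE = 5.45 V > V_CE(sat) ≈ 0.2 V, the transistor is in the active region as assumed.

I_C ≈ 7.4 mA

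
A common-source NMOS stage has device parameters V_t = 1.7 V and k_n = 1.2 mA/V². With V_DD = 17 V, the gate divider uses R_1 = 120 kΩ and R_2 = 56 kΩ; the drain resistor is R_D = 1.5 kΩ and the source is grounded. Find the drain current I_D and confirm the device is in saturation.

I_D ≈ 8.3 mA

V_G = V_DD·R_2/(R_1+R_2) = 17×56/176 = 5.41 V. With the source grounded, V_GS = V_G = 5.41 V.
Assume saturation: I_D = (k_n/2)(V_GS − V_t)² = (1.2/2)×(5.41 − 1.7)² = 0.6×3.71² = 8.25 mA.
V_DS = V_DD − I_D·R_D = 17 − 8.25×1.5 = 4.62 V.
Saturation requires V_DS ≥ V_GS − V_t = 3.71 V; 4.62 ≥ 3.71 ✓.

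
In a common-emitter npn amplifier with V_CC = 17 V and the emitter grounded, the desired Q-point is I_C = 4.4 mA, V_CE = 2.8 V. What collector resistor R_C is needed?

Collector loop: V_CC = I_C·R_C + V_CE.
R_C = (V_CC − V_CE)/I_C = (17 − 2.8)/4.4 = 3.23 kΩ.

R_C ≈ 3.2 kΩ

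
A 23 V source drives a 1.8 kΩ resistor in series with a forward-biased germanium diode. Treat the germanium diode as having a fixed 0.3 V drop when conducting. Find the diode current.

I ≈ 13 mA

KVL around the loop: 23 = V_D + I·R = 0.3 + I × 1.8 kΩ.
So I = (23 − 0.3) / 1.8 kΩ = 22.7 / 1.8 = 12.6 mA.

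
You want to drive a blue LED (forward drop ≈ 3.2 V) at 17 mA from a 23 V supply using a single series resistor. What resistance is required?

R ≈ 1.2 kΩ

The resistor drops V_S − V_D = 23 − 3.2 = 19.8 V at 17 mA.
R = 19.8 V / 17 mA = 1.16 kΩ.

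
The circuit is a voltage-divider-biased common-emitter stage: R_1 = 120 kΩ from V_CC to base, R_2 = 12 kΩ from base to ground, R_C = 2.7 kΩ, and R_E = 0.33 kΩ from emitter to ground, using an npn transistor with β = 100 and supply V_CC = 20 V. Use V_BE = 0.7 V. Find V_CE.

Thevenize the base divider: V_Th = V_CC·R_2/(R_1+R_2) = 20×12/132 = 1.82 V, R_Th = R_1‖R_2 = 10.9 kΩ.
Base-emitter loop: V_Th = I_B·R_Th + V_BE + (β+1)I_B·R_E, so I_B = (1.82 − 0.7) / (10.9 + 101×0.33) = 0.0253 mA.
I_C = β·I_B = 100×0.0253 = 2.53 mA, and I_E = (β+1)I_B = 2.55 mA.
V_CE = V_CC − I_C·R_C − I_E·R_E = 20 − 2.53×2.7 − 2.55×0.33 = 12.3 V.
V_CE = 12.3 V > 0.2 V confirms active-region operation.

V_CE ≈ 12 V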